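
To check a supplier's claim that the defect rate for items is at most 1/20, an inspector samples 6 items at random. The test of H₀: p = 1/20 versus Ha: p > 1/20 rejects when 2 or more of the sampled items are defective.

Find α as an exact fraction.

α = P(reject H₀ | H₀ true) = P(X ≥ 2 | p = 1/20), X ~ Binomial(6, 1/20).
α = 1 − P(X ≤ 1) = 1 − 2476099/2560000 = 83901/2560000.

83901/2560000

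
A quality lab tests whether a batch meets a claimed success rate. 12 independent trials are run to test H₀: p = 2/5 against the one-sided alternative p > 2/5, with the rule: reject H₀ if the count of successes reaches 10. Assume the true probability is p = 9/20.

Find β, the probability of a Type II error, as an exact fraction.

812745962073749/819200000000000

Under the alternative p = 9/20, K ~ Binomial(12, 9/20); β is the probability the test does not reject, P(K < 10).
Adding the binomial probabilities P(K=0)+…+P(K=9) at p = 9/20 gives 812745962073749/819200000000000.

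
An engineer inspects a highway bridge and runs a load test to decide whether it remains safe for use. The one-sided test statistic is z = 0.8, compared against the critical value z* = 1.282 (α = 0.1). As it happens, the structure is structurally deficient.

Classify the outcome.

The conventional null hypothesis is that the structure meets the required load capacity (safe).
Since z = 0.8 ≤ z* = 1.282, H₀ is not rejected.
H₀ is false (actually the structure is structurally deficient).
Failing to reject a false H₀ is a Type II error.

Type II error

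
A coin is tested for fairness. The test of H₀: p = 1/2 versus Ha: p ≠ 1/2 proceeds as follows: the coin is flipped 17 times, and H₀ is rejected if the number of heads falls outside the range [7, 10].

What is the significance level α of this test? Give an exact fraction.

The significance level is the null-hypothesis probability of the rejection region {≤6} ∪ {≥11}.
Each tail has probability (1 + 17 + 136 + 680 + 2380 + 6188 + 12376)/131072; doubling gives α = 43556/131072 = 10889/32768.

10889/32768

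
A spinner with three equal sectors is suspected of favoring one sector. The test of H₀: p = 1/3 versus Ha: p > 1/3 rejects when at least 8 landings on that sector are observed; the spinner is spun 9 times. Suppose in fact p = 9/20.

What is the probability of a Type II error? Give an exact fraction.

A Type II error is failing to reject when Ha holds: with p = 9/20, β = P(S ≤ 7).
Adding the binomial probabilities P(S=0)+…+P(S=7) at p = 9/20 gives 126837738533/128000000000.

126837738533/128000000000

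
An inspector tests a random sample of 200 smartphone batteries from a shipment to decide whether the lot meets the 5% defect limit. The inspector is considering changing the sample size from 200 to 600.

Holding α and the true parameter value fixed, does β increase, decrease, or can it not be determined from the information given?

It decreases.

Increasing n separates the H₀ and Ha sampling distributions, so under Ha fewer outcomes land in the acceptance region.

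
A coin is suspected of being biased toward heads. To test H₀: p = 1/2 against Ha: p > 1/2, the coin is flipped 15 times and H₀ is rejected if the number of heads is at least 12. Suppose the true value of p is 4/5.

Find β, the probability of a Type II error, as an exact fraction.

10737240461/30517578125

Under the alternative p = 4/5, K ~ Binomial(15, 4/5); β is the probability the test does not reject, P(K < 12).
Summing C(15,j)·(4/5)^j·(1/5)^{15-j} for j = 0..11 gives 10737240461/30517578125.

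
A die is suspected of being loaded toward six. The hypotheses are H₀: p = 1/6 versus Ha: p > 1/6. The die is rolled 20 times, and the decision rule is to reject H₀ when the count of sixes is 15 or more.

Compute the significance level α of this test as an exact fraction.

α = P(reject H₀ | H₀ true) = P(X ≥ 15 | p = 1/6), with X ~ Binomial(20, 1/6).
Summing C(20,j)(1/6)^j(5/6)^{20−j} for j = 15,…,20 gives 1434041/101559956668416.

1434041/101559956668416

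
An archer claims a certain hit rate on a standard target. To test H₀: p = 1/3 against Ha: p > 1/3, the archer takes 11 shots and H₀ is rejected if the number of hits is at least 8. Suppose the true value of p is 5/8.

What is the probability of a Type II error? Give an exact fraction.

A Type II error is failing to reject when Ha holds: with p = 5/8, β = P(K ≤ 7).
Equivalently, β = 1 − P(K ≥ 8) = 688976199/1073741824.

688976199/1073741824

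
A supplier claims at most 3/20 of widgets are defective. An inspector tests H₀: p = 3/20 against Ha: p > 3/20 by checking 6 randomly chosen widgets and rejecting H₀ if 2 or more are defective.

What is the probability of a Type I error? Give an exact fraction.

2861001/12800000

Under H₀, Y ~ Binomial(6, 3/20); the Type I error rate is P(Y ≥ 2).
Computing the lower-tail complement: 1 − 9938999/12800000 = 2861001/12800000.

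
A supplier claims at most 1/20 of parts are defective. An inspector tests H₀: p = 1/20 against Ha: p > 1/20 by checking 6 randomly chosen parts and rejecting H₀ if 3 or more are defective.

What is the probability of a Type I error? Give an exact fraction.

α = P(reject H₀ | H₀ true) = P(S ≥ 3 | p = 1/20), S ~ Binomial(6, 1/20).
Computing the lower-tail complement: 1 − 6385729/6400000 = 14271/6400000.

14271/6400000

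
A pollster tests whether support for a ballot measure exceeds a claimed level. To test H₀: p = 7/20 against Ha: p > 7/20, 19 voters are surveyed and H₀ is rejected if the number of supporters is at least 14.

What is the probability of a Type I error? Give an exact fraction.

441451161257878012297/655360000000000000000000

α = P(reject H₀ | H₀ true) = P(S ≥ 14 | p = 7/20), with S ~ Binomial(19, 7/20).
Adding the binomial terms for j = 14 through 19 with p = 7/20 yields 441451161257878012297/655360000000000000000000.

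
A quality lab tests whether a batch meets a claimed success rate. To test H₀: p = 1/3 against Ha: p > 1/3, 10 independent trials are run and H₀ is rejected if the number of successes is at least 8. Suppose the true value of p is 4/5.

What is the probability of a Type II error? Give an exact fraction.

3146489/9765625

A Type II error is failing to reject when Ha holds: with p = 4/5, β = P(S ≤ 7).
Summing C(10,j)·(4/5)^j·(1/5)^{10-j} for j = 0..7 gives 3146489/9765625.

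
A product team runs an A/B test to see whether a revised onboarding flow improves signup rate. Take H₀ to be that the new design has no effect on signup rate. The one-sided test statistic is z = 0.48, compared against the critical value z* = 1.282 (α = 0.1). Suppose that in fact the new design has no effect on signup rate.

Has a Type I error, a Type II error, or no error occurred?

Neither — the decision is correct.

Since z = 0.48 ≤ z* = 1.282, H₀ is not rejected.
H₀ is true (actually the new design has no effect on signup rate).
The decision matches the true state — no error.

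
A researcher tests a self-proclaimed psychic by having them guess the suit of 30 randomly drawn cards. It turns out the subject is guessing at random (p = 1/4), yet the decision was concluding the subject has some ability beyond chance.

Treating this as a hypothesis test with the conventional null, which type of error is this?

Type I error

The null hypothesis here is that the subject is guessing at random (p = 1/4).
'Concluding the subject has some ability beyond chance' corresponds to rejecting H₀.
H₀ was rejected but H₀ is true — a Type I error (false positive).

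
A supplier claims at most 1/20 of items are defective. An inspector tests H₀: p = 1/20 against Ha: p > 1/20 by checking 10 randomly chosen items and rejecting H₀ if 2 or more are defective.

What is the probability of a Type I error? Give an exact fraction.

882056764409/10240000000000

The significance level is the probability, assuming p = 1/20, of seeing 2 or more defectives in 10 draws.
Computing the lower-tail complement: 1 − 9357943235591/10240000000000 = 882056764409/10240000000000.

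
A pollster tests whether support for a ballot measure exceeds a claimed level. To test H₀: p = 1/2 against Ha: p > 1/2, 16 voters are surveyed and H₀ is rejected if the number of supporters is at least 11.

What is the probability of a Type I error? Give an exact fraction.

6885/65536

α = P(reject H₀ | H₀ true) = P(Y ≥ 11 | p = 1/2), with Y ~ Binomial(16, 1/2).
That's C(16,11) + C(16,12) + C(16,13) + C(16,14) + C(16,15) + C(16,16) over 2^16, i.e. (4368 + 1820 + 560 + 120 + 16 + 1)/65536 = 6885/65536.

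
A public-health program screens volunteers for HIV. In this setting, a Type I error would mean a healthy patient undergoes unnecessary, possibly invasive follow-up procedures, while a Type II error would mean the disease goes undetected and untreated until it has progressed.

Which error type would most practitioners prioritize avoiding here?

The Type II consequence (the disease goes undetected and untreated until it has progressed) is more severe than the Type I consequence (a healthy patient undergoes unnecessary, possibly invasive follow-up procedures).

Type II error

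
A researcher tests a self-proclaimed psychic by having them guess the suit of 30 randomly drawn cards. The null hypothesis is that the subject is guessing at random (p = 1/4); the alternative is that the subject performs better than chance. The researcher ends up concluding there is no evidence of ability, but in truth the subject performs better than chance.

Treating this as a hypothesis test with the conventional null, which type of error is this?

'Concluding there is no evidence of ability' corresponds to failing to reject H₀.
H₀ was not rejected but H₀ is false — a Type II error (false negative).

Type II error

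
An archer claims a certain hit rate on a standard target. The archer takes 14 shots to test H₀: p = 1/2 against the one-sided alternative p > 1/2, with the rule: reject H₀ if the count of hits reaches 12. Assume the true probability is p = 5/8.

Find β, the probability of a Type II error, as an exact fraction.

A Type II error is failing to reject when Ha holds: with p = 5/8, β = P(X ≤ 11).
Equivalently, β = 1 − P(X ≥ 12) = 2070361146177/2199023255552.

2070361146177/2199023255552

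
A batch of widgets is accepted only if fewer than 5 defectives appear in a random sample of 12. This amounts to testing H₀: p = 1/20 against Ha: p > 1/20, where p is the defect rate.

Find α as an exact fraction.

Under H₀, X ~ Binomial(12, 1/20); the Type I error rate is P(X ≥ 5).
Computing the lower-tail complement: 1 − 409524655607633/409600000000000 = 75344392367/409600000000000.

75344392367/409600000000000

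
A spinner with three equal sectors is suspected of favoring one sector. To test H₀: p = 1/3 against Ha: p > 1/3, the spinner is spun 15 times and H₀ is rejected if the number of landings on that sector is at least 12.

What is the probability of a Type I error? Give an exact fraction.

The Type I error probability is α = P(K ≥ 12) computed under H₀, where K ~ Binomial(15, 1/3).
P(K ≥ 12) = Σ_{j=12}^{15} C(15,j)·(1/3)^j·(2/3)^{15-j} = 4091/14348907.

4091/14348907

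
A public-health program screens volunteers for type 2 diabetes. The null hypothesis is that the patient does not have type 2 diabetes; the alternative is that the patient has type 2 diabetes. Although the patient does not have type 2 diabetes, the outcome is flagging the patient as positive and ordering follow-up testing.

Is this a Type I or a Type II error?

'Flagging the patient as positive and ordering follow-up testing' corresponds to rejecting H₀.
H₀ was rejected but H₀ is true — a Type I error (false positive).

Type I error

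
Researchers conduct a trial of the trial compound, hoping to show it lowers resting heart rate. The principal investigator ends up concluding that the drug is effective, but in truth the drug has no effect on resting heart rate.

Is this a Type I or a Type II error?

The null hypothesis here is that the drug has no effect on resting heart rate.
'Concluding that the drug is effective' corresponds to rejecting H₀.
H₀ was rejected but H₀ is true — a Type I error (false positive).

Type I error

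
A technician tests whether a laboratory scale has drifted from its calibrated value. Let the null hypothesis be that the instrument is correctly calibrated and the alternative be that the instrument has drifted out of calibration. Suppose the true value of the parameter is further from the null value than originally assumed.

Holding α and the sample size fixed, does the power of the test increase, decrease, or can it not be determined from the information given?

It increases.

The further the true parameter sits from the null value, the more of the Ha sampling distribution falls in the rejection region.
Since power = 1 − β and β decreases, power increases.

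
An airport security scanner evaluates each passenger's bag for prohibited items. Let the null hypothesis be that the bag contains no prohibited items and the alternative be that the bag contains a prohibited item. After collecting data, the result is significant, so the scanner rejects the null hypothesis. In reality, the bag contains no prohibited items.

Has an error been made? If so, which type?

Type I error

H₀ was rejected, but H₀ is actually true.
Rejecting a true null hypothesis is a Type I error (false positive).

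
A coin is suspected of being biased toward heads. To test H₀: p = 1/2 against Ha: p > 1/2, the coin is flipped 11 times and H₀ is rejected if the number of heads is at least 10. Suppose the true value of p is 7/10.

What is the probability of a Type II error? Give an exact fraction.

2217524751/2500000000

β = P(fail to reject H₀ | Ha true) = P(K ≤ 9 | p = 7/10), K ~ Binomial(11, 7/10).
Equivalently, β = 1 − P(K ≥ 10) = 2217524751/2500000000.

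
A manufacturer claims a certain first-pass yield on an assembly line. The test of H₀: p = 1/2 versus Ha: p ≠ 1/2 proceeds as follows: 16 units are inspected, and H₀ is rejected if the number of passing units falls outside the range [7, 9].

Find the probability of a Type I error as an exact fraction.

α = P(Y ≤ 6 or Y ≥ 10 | p = 1/2), Y ~ Binomial(16, 1/2).
The two tails are symmetric, so α = 2·(1 + 16 + 120 + 560 + 1820 + 4368 + 8008)/2^16 = 29786/65536 = 14893/32768.

14893/32768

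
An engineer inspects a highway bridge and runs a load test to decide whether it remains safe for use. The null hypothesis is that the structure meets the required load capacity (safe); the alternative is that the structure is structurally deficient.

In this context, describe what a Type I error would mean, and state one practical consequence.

A Type I error is rejecting H₀ when H₀ is true.
Here that means closing the structure for repairs when actually the structure meets the required load capacity (safe).

A Type I error would mean concluding that the structure is structurally deficient when in fact the structure meets the required load capacity (safe). Consequence: a sound structure is closed unnecessarily, at significant cost and disruption.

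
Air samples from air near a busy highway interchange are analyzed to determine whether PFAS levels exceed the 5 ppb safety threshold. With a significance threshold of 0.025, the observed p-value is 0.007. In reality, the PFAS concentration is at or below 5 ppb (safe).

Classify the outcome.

The conventional null hypothesis is that the PFAS concentration is at or below 5 ppb (safe).
Since p = 0.007 < α = 0.025, H₀ is rejected.
H₀ is true (actually the PFAS concentration is at or below 5 ppb (safe)).
Rejecting a true H₀ is a Type I error.

Type I error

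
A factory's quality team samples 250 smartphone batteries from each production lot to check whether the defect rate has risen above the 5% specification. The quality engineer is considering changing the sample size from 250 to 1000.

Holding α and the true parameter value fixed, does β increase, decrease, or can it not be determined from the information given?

More data shrinks sampling variability; the test statistic under Ha concentrates further from the null value, making rejection more likely.

It decreases.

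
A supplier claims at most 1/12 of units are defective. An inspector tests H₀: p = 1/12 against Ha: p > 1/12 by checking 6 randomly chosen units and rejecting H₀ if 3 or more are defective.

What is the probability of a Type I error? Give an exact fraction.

α = P(reject H₀ | H₀ true) = P(X ≥ 3 | p = 1/12), X ~ Binomial(6, 1/12).
Via the complement, α = 1 − Σ_{j=0}^{2} C(6,j)(1/12)^j(11/12)^{6-j} = 14251/1492992.

14251/1492992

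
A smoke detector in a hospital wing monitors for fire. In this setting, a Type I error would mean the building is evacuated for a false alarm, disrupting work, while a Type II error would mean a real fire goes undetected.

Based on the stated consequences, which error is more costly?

The Type II consequence (a real fire goes undetected) is more severe than the Type I consequence (the building is evacuated for a false alarm, disrupting work).

Type II error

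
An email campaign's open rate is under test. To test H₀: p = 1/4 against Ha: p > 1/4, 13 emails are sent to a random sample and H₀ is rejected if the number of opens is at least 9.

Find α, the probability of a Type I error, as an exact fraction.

66379/67108864

α = P(reject H₀ | H₀ true) = P(S ≥ 9 | p = 1/4), with S ~ Binomial(13, 1/4).
Summing C(13,j)(1/4)^j(3/4)^{13−j} for j = 9,…,13 gives 66379/67108864.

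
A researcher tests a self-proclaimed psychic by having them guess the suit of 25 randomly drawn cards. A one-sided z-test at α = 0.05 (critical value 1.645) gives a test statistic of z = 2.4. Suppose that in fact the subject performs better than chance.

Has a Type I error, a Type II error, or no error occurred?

No error (correct decision).

The conventional null hypothesis is that the subject is guessing at random (p = 1/4).
Since z = 2.4 > z* = 1.645, H₀ is rejected.
H₀ is false (actually the subject performs better than chance).
The decision matches the true state — no error.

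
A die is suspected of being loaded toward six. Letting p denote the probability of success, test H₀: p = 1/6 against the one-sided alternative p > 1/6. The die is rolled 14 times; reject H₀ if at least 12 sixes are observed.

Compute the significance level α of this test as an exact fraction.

391/13060694016

The Type I error probability is α = P(K ≥ 12) computed under H₀, where K ~ Binomial(14, 1/6).
Summing C(14,j)(1/6)^j(5/6)^{14−j} for j = 12,…,14 gives 391/13060694016.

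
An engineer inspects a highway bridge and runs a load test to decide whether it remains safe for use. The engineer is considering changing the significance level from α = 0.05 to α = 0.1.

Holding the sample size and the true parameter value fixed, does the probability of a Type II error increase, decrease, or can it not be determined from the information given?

With a larger α the critical value moves toward the center, so more of the Ha sampling distribution lies in the rejection region.

It decreases.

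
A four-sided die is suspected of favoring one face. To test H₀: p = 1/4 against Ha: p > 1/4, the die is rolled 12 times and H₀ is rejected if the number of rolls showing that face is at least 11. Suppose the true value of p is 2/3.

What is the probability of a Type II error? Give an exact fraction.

Under the alternative p = 2/3, Y ~ Binomial(12, 2/3); β is the probability the test does not reject, P(Y < 11).
Adding the binomial probabilities P(Y=0)+…+P(Y=10) at p = 2/3 gives 502769/531441.

502769/531441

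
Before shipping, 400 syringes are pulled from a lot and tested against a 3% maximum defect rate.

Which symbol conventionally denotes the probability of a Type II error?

β

P(Type II error) = P(fail to reject H₀ | H₀ false) = β.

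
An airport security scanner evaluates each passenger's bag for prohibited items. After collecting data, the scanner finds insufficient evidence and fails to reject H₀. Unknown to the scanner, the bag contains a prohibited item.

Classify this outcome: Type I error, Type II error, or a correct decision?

Type II error

The conventional null hypothesis here is that the bag contains no prohibited items.
H₀ was not rejected, but H₀ is actually false.
Failing to reject a false null hypothesis is a Type II error (false negative).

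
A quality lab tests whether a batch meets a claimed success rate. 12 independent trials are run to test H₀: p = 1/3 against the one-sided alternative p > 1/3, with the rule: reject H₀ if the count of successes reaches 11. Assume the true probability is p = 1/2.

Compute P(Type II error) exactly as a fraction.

Under the alternative p = 1/2, Y ~ Binomial(12, 1/2); β is the probability the test does not reject, P(Y < 11).
Adding the binomial probabilities P(Y=0)+…+P(Y=10) at p = 1/2 gives 4083/4096.

4083/4096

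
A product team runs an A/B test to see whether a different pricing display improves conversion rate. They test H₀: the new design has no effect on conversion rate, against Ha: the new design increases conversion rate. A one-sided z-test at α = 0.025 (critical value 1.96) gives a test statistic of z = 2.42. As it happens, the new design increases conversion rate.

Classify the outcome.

No error — this is a correct decision.

Since z = 2.42 > z* = 1.96, H₀ is rejected.
H₀ is false (actually the new design increases conversion rate).
The decision matches the true state — no error.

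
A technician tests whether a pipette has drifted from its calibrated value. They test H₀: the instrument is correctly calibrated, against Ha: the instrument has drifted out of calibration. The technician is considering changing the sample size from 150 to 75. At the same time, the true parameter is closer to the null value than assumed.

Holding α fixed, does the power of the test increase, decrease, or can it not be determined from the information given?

It decreases.

A smaller sample increases the standard error, so the sampling distributions under H₀ and Ha overlap more. When the true parameter is near the null value, the test has a harder time distinguishing Ha from H₀. Both changes push β in the same direction.
Since power = 1 − β and β increases, power decreases.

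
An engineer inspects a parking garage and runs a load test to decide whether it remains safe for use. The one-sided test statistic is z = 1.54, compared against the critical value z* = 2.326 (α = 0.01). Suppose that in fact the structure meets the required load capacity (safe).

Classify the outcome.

No error — this is a correct decision.

The conventional null hypothesis is that the structure meets the required load capacity (safe).
Since z = 1.54 ≤ z* = 2.326, H₀ is not rejected.
H₀ is true (actually the structure meets the required load capacity (safe)).
The decision matches the true state — no error.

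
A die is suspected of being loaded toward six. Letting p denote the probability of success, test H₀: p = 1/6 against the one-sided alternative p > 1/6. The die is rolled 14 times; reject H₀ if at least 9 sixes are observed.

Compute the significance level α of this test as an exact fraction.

769969/8707129344

α = P(reject H₀ | H₀ true) = P(K ≥ 9 | p = 1/6), with K ~ Binomial(14, 1/6).
Summing C(14,j)(1/6)^j(5/6)^{14−j} for j = 9,…,14 gives 769969/8707129344.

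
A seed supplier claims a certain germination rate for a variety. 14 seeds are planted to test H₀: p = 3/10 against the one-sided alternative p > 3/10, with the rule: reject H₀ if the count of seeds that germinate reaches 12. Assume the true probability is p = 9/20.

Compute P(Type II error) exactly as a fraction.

A Type II error is failing to reject when Ha holds: with p = 9/20, β = P(Y ≤ 11).
Equivalently, β = 1 − P(Y ≥ 12) = 817437922121895041/819200000000000000.

817437922121895041/819200000000000000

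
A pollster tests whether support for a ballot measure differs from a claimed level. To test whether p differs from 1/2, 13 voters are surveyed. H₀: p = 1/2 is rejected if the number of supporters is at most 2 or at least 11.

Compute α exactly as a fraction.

23/1024

The significance level is the null-hypothesis probability of the rejection region {≤2} ∪ {≥11}.
The two tails are symmetric, so α = 2·(1 + 13 + 78)/2^13 = 184/8192 = 23/1024.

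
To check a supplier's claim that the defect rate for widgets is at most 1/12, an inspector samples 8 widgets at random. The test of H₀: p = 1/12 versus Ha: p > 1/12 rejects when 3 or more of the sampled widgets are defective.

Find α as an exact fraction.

Under H₀, K ~ Binomial(8, 1/12); the Type I error rate is P(K ≥ 3).
Via the complement, α = 1 − Σ_{j=0}^{2} C(8,j)(1/12)^j(11/12)^{8-j} = 3373913/143327232.

3373913/143327232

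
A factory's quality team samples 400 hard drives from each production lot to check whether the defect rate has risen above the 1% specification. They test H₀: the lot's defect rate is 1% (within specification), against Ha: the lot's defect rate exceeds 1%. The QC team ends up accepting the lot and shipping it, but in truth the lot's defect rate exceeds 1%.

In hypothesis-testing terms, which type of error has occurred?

Type II error

'Accepting the lot and shipping it' corresponds to failing to reject H₀.
H₀ was not rejected but H₀ is false — a Type II error (false negative).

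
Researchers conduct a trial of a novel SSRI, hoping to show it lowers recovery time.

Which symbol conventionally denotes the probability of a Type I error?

P(Type I error) = P(reject H₀ | H₀ true) = α, the significance level.

α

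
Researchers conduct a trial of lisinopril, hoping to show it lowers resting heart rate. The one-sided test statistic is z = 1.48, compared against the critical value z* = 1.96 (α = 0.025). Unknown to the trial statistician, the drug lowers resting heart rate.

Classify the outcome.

Type II error

The conventional null hypothesis is that the drug has no effect on resting heart rate.
Since z = 1.48 ≤ z* = 1.96, H₀ is not rejected.
H₀ is false (actually the drug lowers resting heart rate).
Failing to reject a false H₀ is a Type II error.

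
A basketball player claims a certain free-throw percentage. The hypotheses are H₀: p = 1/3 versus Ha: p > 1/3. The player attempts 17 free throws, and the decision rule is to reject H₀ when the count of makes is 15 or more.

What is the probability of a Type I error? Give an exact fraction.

The Type I error probability is α = P(Y ≥ 15) computed under H₀, where Y ~ Binomial(17, 1/3).
Summing C(17,j)(1/3)^j(2/3)^{17−j} for j = 15,…,17 gives 193/43046721.

193/43046721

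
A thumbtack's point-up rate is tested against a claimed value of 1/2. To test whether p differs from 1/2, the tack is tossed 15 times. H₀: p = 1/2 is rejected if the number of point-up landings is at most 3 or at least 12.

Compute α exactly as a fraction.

α = P(S ≤ 3 or S ≥ 12 | p = 1/2), S ~ Binomial(15, 1/2).
Each tail has probability (1 + 15 + 105 + 455)/32768; doubling gives α = 1152/32768 = 9/256.

9/256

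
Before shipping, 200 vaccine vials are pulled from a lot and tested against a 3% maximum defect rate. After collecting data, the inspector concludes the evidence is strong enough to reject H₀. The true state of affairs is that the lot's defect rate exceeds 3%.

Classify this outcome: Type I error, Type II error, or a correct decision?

No error — this is a correct decision.

The conventional null hypothesis here is that the lot's defect rate is 3% (within specification).
The test rejected a false H₀ — the decision matches the true state.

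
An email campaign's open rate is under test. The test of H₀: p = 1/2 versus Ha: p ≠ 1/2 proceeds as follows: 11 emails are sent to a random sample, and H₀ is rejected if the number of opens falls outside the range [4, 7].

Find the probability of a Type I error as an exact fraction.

The significance level is the null-hypothesis probability of the rejection region {≤3} ∪ {≥8}.
The two tails are symmetric, so α = 2·(1 + 11 + 55 + 165)/2^11 = 464/2048 = 29/128.

29/128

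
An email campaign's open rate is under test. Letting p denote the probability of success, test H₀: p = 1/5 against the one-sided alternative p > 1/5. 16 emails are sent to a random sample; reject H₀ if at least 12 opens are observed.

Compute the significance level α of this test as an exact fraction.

100749/30517578125

α = P(reject H₀ | H₀ true) = P(X ≥ 12 | p = 1/5), with X ~ Binomial(16, 1/5).
Summing C(16,j)(1/5)^j(4/5)^{16−j} for j = 12,…,16 gives 100749/30517578125.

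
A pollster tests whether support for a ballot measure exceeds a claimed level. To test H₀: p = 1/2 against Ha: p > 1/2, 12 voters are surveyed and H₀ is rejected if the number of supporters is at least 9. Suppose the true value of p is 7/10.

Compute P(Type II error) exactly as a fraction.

101496845313/200000000000

Under the alternative p = 7/10, X ~ Binomial(12, 7/10); β is the probability the test does not reject, P(X < 9).
Summing C(12,j)·(7/10)^j·(3/10)^{12-j} for j = 0..8 gives 101496845313/200000000000.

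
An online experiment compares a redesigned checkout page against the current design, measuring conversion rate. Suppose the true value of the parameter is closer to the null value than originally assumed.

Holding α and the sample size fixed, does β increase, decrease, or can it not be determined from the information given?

It increases.

A smaller departure from H₀ means the test statistic under Ha is distributed closer to where it would be under H₀; rejection becomes less likely.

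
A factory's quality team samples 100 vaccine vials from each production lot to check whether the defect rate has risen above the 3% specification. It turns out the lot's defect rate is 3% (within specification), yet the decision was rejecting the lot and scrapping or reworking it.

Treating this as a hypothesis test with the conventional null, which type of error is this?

The null hypothesis here is that the lot's defect rate is 3% (within specification).
'Rejecting the lot and scrapping or reworking it' corresponds to rejecting H₀.
H₀ was rejected but H₀ is true — a Type I error (false positive).

Type I error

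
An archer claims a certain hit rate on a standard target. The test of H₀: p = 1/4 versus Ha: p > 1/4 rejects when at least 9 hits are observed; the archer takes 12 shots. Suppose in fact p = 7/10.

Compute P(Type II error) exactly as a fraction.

101496845313/200000000000

β = P(fail to reject H₀ | Ha true) = P(K ≤ 8 | p = 7/10), K ~ Binomial(12, 7/10).
Adding the binomial probabilities P(K=0)+…+P(K=8) at p = 7/10 gives 101496845313/200000000000.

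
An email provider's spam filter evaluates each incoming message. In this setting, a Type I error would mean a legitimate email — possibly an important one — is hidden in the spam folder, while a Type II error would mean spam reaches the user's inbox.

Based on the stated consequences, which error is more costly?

The Type I consequence (a legitimate email — possibly an important one — is hidden in the spam folder) is more severe than the Type II consequence (spam reaches the user's inbox).

Type I error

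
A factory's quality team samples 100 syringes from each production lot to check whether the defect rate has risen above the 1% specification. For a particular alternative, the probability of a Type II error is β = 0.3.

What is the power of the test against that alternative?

0.7

Power = 1 − β = 1 − 0.3 = 0.7.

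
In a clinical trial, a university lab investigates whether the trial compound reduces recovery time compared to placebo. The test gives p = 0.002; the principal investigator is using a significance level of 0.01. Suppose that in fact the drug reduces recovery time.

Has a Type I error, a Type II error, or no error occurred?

The conventional null hypothesis is that the drug has no effect on recovery time.
Since p = 0.002 < α = 0.01, H₀ is rejected.
H₀ is false (actually the drug reduces recovery time).
The decision matches the true state — no error.

No error (correct decision).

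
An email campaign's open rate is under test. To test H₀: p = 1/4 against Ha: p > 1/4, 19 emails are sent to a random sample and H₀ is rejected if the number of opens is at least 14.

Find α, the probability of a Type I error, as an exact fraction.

395915/34359738368

Under H₀, Y ~ Binomial(19, 1/4), and α = P(Y ≥ 14).
Adding the binomial terms for j = 14 through 19 with p = 1/4 yields 395915/34359738368.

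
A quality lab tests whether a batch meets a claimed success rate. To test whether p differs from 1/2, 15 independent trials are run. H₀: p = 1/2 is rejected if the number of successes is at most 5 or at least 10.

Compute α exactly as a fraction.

Under H₀, Y ~ Binomial(15, 1/2); α is the probability of landing in either tail, P(Y ≤ 5) + P(Y ≥ 10).
The two tails are symmetric, so α = 2·(1 + 15 + 105 + 455 + 1365 + 3003)/2^15 = 9888/32768 = 309/1024.

309/1024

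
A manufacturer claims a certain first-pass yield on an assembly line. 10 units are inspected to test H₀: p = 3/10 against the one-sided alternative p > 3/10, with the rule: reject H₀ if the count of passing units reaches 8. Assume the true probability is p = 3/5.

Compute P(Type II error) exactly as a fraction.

β = P(fail to reject H₀ | Ha true) = P(Y ≤ 7 | p = 3/5), Y ~ Binomial(10, 3/5).
Equivalently, β = 1 − P(Y ≥ 8) = 8131936/9765625.

8131936/9765625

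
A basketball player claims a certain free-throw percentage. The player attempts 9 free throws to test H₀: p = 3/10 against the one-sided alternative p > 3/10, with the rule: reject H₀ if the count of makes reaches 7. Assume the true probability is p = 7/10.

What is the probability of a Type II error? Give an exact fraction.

Under the alternative p = 7/10, X ~ Binomial(9, 7/10); β is the probability the test does not reject, P(X < 7).
Equivalently, β = 1 − P(X ≥ 7) = 268584417/500000000.

268584417/500000000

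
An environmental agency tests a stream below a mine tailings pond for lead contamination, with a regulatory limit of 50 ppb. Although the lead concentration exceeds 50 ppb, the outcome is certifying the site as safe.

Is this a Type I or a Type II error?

The null hypothesis here is that the lead concentration is at or below 50 ppb (safe).
'Certifying the site as safe' corresponds to failing to reject H₀.
H₀ was not rejected but H₀ is false — a Type II error (false negative).

Type II error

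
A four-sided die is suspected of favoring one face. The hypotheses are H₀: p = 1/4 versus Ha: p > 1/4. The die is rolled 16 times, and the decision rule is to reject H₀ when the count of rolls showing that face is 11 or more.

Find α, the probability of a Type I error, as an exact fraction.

1225093/4294967296

The Type I error probability is α = P(K ≥ 11) computed under H₀, where K ~ Binomial(16, 1/4).
Adding the binomial terms for j = 11 through 16 with p = 1/4 yields 1225093/4294967296.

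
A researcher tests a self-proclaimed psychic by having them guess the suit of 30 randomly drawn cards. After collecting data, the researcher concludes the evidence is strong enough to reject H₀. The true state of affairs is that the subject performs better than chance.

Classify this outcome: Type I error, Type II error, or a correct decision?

The conventional null hypothesis here is that the subject is guessing at random (p = 1/4).
The test rejected a false H₀ — the decision matches the true state.

No error (correct decision).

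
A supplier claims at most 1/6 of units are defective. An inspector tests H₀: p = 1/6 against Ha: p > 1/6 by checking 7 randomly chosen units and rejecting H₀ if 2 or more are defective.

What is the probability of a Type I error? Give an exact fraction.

7703/23328

α = P(reject H₀ | H₀ true) = P(S ≥ 2 | p = 1/6), S ~ Binomial(7, 1/6).
α = 1 − P(S ≤ 1) = 1 − 15625/23328 = 7703/23328.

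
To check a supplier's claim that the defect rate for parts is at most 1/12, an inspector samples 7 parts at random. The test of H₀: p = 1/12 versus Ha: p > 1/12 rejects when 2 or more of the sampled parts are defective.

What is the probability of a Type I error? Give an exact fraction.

219095/1990656

α = P(reject H₀ | H₀ true) = P(K ≥ 2 | p = 1/12), K ~ Binomial(7, 1/12).
Via the complement, α = 1 − Σ_{j=0}^{1} C(7,j)(1/12)^j(11/12)^{7-j} = 219095/1990656.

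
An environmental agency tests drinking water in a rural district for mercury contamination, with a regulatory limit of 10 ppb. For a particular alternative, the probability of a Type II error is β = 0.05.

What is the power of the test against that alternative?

0.95

Power = 1 − β = 1 − 0.05 = 0.95.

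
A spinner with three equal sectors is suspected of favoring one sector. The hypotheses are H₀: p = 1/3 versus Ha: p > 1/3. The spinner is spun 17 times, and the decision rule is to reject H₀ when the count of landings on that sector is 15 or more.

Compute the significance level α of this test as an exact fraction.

193/43046721

α = P(reject H₀ | H₀ true) = P(Y ≥ 15 | p = 1/3), with Y ~ Binomial(17, 1/3).
Adding the binomial terms for j = 15 through 17 with p = 1/3 yields 193/43046721.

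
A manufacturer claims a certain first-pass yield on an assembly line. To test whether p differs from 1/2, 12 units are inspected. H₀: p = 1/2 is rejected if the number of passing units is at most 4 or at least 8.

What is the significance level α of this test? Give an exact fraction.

397/1024

α = P(X ≤ 4 or X ≥ 8 | p = 1/2), X ~ Binomial(12, 1/2).
Each tail has probability (1 + 12 + 66 + 220 + 495)/4096; doubling gives α = 1588/4096 = 397/1024.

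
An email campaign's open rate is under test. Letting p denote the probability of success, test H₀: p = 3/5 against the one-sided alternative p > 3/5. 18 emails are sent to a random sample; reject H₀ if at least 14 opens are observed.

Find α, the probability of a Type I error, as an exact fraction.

71844977349/762939453125

α = P(reject H₀ | H₀ true) = P(S ≥ 14 | p = 3/5), with S ~ Binomial(18, 3/5).
Adding the binomial terms for j = 14 through 18 with p = 3/5 yields 71844977349/762939453125.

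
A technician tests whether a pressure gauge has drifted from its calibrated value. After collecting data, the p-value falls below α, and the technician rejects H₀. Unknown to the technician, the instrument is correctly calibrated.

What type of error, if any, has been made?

The conventional null hypothesis here is that the instrument is correctly calibrated.
H₀ was rejected, but H₀ is actually true.
Rejecting a true null hypothesis is a Type I error (false positive).

Type I error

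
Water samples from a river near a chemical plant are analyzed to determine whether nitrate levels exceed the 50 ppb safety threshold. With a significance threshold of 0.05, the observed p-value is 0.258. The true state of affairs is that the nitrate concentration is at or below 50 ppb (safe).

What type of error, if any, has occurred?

Neither — the decision is correct.

The conventional null hypothesis is that the nitrate concentration is at or below 50 ppb (safe).
Since p = 0.258 ≥ α = 0.05, H₀ is not rejected.
H₀ is true (actually the nitrate concentration is at or below 50 ppb (safe)).
The decision matches the true state — no error.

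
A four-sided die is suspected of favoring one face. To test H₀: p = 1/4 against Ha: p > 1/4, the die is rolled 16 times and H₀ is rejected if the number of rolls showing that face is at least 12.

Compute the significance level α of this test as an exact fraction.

163669/4294967296

α = P(reject H₀ | H₀ true) = P(Y ≥ 12 | p = 1/4), with Y ~ Binomial(16, 1/4).
Adding the binomial terms for j = 12 through 16 with p = 1/4 yields 163669/4294967296.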